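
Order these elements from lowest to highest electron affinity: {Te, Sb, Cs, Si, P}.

Si is in period 3, group 14; P is in period 3, group 15; Sb is in period 5, group 15; Te is in period 5, group 16; Cs is in period 6, group 1.
Electron affinity generally becomes more exothermic across a period toward the halogens and less exothermic down a group.
Here both period and group differ, so the two effects have to be weighed against each other.
P > Cs: both effects reinforce here, so P is clearly the higher of the two.
Sb > P: this pair runs against the simple trend — see the exception note.
Si > Sb: the two effects oppose for this pair; the down-group effect wins (134 vs 103 kJ/mol).
Te > Si: period and group pull opposite ways; the across-period shift dominates (190 vs 134 kJ/mol).
Note the exception: Sb has a higher electron affinity than P, contrary to the simple trend — both are half-filled np³, but the pairing/repulsion penalty for the added electron shrinks as the p orbitals become larger and more diffuse down the group, and for Sb that outweighs the weaker nuclear attraction.
Note the exception: Si has a higher electron affinity than P, contrary to the simple trend — adding an electron to P's half-filled 3p³ is unfavourable, so Si (3p²) has the more exothermic EA.
Approximate values (kJ/mol): Si 134, P 72, Sb 103, Te 190, Cs 46.
So from lowest to highest: Cs < P < Sb < Si < Te.

Cs < P < Sb < Si < Te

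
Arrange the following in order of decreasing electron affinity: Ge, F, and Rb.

F > Ge > Rb

F is in period 2, group 17; Ge is in period 4, group 14; Rb is in period 5, group 1.
Atoms with high Z_eff and room in the valence shell (especially the halogens) have the most exothermic electron affinities.
Neither a single period nor a single group — weigh both effects.
Ge > Rb: both effects reinforce here, so Ge is clearly the higher of the two.
F > Ge: relative to Ge, both the across-period and down-group shifts push F's electron affinity up.
Approximate values (kJ/mol): F 328, Ge 119, Rb 47.
So from highest to lowest: F > Ge > Rb.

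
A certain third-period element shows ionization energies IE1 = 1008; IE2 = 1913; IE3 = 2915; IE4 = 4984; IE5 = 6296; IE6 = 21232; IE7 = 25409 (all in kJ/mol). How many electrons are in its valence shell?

Look for the largest jump between consecutive ionization energies: IE6/IE5 ≈ 3.4, far larger than any earlier ratio.
That jump marks the point where a core electron is being removed. So the atom has 5 valence electrons.

5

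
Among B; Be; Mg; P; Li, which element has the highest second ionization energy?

Li

The second ionization energy removes an electron from the +1 ion. For each element: B⁺ still has 2 valence electrons; Be⁺ still has 1 valence electron; Mg⁺ still has 1 valence electron; P⁺ still has 4 valence electrons; Li⁺ is the bare [He] core.
Core electrons are held far more tightly than valence electrons, so Li tops the IE_2 order.
Valence configurations: B⁺ [He]2s², Be⁺ [He]2s¹, Mg⁺ [Ne]3s¹, P⁺ [Ne]3s²3p².
The numbers (kJ/mol): B 2427, Be 1757, Mg 1451, P 1907, Li 7298.
Putting it together, IE_2: Mg < Be < P < B < Li.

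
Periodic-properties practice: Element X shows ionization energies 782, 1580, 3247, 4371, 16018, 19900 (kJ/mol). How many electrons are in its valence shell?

4

Look for the largest jump between consecutive ionization energies: IE5/IE4 ≈ 3.7, far larger than any earlier ratio.
That jump marks the point where a core electron is being removed. So the atom has 4 valence electrons.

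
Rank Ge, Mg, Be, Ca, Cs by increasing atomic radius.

Be is in period 2, group 2; Mg is in period 3, group 2; Ca is in period 4, group 2; Ge is in period 4, group 14; Cs is in period 6, group 1.
Across a period the added protons contract the valence shell; down a group each new principal shell makes the atom larger.
Neither a single period nor a single group — weigh both effects.
Ge > Be: period and group pull opposite ways; the down-group shift dominates (121 vs 102 pm).
Mg > Ge: period and group pull opposite ways; the across-period shift dominates (139 vs 121 pm).
Ca > Mg: they share group 2; the group trend gives Ca the larger value.
Cs > Ca: both effects reinforce here, so Cs is clearly the larger of the two.
Approximate values (pm): Be 102, Mg 139, Ca 171, Ge 121, Cs 232.
So from smallest to largest: Be < Ge < Mg < Ca < Cs.

Be, Ge, Mg, Ca, Cs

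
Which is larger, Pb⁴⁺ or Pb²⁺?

Pb²⁺

Both ions have Z = 82 protons, but Pb⁴⁺ has lost more electrons, so its remaining electrons feel a larger effective nuclear charge per electron and are pulled in more tightly.
Higher positive charge → smaller ion, so Pb²⁺ > Pb⁴⁺.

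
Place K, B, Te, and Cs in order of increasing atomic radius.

B is in period 2, group 13; K is in period 4, group 1; Te is in period 5, group 16; Cs is in period 6, group 1.
Moving right in a period, electrons are added to the same shell under a stronger nuclear pull, so atoms get smaller; moving down, a new shell is opened and atoms get larger.
Neither a single period nor a single group — weigh both effects.
Te > B: period and group pull opposite ways; the down-group shift dominates (136 vs 85 pm).
K > Te: the two effects oppose for this pair; the across-period effect wins (196 vs 136 pm).
Cs > K: they share group 1; the group trend gives Cs the larger value.
Approximate values (pm): B 85, K 196, Te 136, Cs 232.
So from smallest to largest: B < Te < K < Cs.

B, Te, K, Cs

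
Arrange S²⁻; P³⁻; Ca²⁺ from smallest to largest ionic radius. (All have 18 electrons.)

All of these have 18 electrons, so size is governed by nuclear charge alone: the more protons, the stronger the pull on the same electron cloud, and the smaller the ion.
Nuclear charges: Ca²⁺ (Z=20), S²⁻ (Z=16), P³⁻ (Z=15).
Smallest to largest: Ca²⁺ < S²⁻ < P³⁻.

Ca²⁺, S²⁻, P³⁻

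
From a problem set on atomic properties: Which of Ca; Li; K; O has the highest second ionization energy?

Li

The second ionization energy removes an electron from the +1 ion. For each element: Ca⁺ still has 1 valence electron; Li⁺ is the bare [He] core; K⁺ is the bare [Ar] core; O⁺ still has 5 valence electrons.
Usually core removal costs more than valence removal, but here the competition is close: a tightly held n=2 valence electron can cost more to remove than an n=3 core electron, so the actual values have to decide it.
Valence configurations: Ca⁺ [Ar]4s¹, O⁺ [He]2s²2p³.
Approximate IE_2 values (kJ/mol): Ca 1145, Li 7298, K 3052, O 3388.
So the second ionization energies run Ca < K < O < Li.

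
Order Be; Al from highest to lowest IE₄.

Consider each +3 ion: Be³⁺ is already 1 electron into the core; Al³⁺ is the bare [Ne] core.
All of these are removing an electron from a noble-gas core or deeper; the smaller core (lower principal quantum number) is held far more tightly, and within a period the higher nuclear charge binds the same core more tightly.
Approximate IE_4 values (kJ/mol): Be 21007, Al 11577.
Putting it together, IE_4: Al < Be.

Be > Al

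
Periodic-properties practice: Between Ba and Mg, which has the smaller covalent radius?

Mg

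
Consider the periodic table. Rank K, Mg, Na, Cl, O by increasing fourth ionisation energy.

Cl, K, O, Na, Mg

After 3 electrons have been removed, what remains? K³⁺ is already 2 electrons into the core; Mg³⁺ is already 1 electron into the core; Na³⁺ is already 2 electrons into the core; Cl³⁺ still has 4 valence electrons; O³⁺ still has 3 valence electrons.
Usually core removal costs more than valence removal, but here the competition is close: a tightly held n=2 valence electron can cost more to remove than an n=3 core electron, so the actual values have to decide it.
Valence configurations: Cl³⁺ [Ne]3s²3p², O³⁺ [He]2s²2p¹.
The numbers (kJ/mol): K 5877, Mg 10543, Na 9543, Cl 5159, O 7469.
Hence IE_4: Cl < K < O < Na < Mg.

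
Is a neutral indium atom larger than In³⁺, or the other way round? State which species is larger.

In

Forming In³⁺ removes 3 electrons from In. Fewer electrons for the same nuclear charge means less shielding and a higher Z_eff on the remaining electrons, and for main-group metals the entire outer shell is lost.
A cation is smaller than its parent atom: In³⁺ < In.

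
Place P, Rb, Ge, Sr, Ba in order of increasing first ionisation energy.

Rb < Ba < Sr < Ge < P

First ionization energy rises across a period (greater Z_eff holds electrons more tightly) and falls down a group (valence electrons are farther from the nucleus).
These span different periods and groups, so the two trends combine.
Ba > Rb: the two effects oppose for this pair; the across-period effect wins (503 vs 403 kJ/mol).
Sr > Ba: they share group 2; the group trend gives Sr the larger value.
Ge > Sr: relative to Sr, both the across-period and down-group shifts push Ge's first ionization energy up.
P > Ge: relative to Ge, both the across-period and down-group shifts push P's first ionization energy up.
Tabulated first ionization energy (kJ/mol): P 1012, Ge 762, Rb 403, Sr 550, Ba 503.
So from lowest to highest: Rb < Ba < Sr < Ge < P.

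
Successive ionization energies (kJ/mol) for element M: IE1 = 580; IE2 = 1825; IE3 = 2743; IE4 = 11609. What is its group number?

Look for the largest jump between consecutive ionization energies: IE4/IE3 ≈ 4.2, far larger than any earlier ratio.
That jump marks the point where a core electron is being removed. So the atom has 3 valence electrons.
A main-group element with 3 valence electrons is in group 13.

Group 13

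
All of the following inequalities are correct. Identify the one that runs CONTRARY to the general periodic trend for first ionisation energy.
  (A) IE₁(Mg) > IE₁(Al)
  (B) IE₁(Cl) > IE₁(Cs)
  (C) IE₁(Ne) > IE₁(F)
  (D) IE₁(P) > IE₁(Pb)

(A)

The general trend: first ionisation energy increases across a period and decreases down a group.
(A) Mg (period 3, group 2) vs Al (period 3, group 13): the stated order contradicts the simple trend.
(B) Cl (period 3, group 17) vs Cs (period 6, group 1): the stated order agrees with the simple trend.
(C) Ne (period 2, group 18) vs F (period 2, group 17): the stated order agrees with the simple trend.
(D) P (period 3, group 15) vs Pb (period 6, group 14): the stated order agrees with the simple trend.
The exception is (A): Al's single 3p electron is easier to remove than one from Mg's filled 3s².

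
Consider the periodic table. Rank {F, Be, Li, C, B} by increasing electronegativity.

Li < Be < B < C < F

Li is in period 2, group 1; Be is in period 2, group 2; B is in period 2, group 13; C is in period 2, group 14; F is in period 2, group 17.
Atoms toward the upper right of the periodic table pull bonding electrons most strongly.
All lie in period 2, so electronegativity increases left to right.
So from lowest to highest: Li < Be < B < C < F.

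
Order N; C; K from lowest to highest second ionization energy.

C, N, K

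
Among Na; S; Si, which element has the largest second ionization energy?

Na

After 1 electron has been removed, what remains? Na⁺ is the bare [Ne] core; S⁺ still has 5 valence electrons; Si⁺ still has 3 valence electrons.
Breaking into a closed-shell core is much more expensive than removing a leftover valence electron — Na has the largest IE_2 here.
Valence configurations: S⁺ [Ne]3s²3p³, Si⁺ [Ne]3s²3p¹.
Tabulated IE_2 (kJ/mol): Na 4562, S 2252, Si 1577.
Putting it together, IE_2: Si < S < Na.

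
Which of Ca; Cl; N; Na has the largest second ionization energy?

Na

After 1 electron has been removed, what remains? Ca⁺ still has 1 valence electron; Cl⁺ still has 6 valence electrons; N⁺ still has 4 valence electrons; Na⁺ is the bare [Ne] core.
Core electrons are held far more tightly than valence electrons, so Na tops the IE_2 order.
Valence configurations: Ca⁺ [Ar]4s¹, Cl⁺ [Ne]3s²3p⁴, N⁺ [He]2s²2p².
Approximate IE_2 values (kJ/mol): Ca 1145, Cl 2298, N 2856, Na 4562.
Putting it together, IE_2: Ca < Cl < N < Na.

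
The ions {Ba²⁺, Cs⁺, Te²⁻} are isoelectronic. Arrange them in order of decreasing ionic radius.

Te²⁻ > Cs⁺ > Ba²⁺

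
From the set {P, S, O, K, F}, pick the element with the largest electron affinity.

F

O is in period 2, group 16; F is in period 2, group 17; P is in period 3, group 15; S is in period 3, group 16; K is in period 4, group 1.
Adding an electron releases more energy for atoms nearer the top right (short of the noble gases).
These span different periods and groups, so the two trends combine.
P > K: both effects reinforce here, so P is clearly the higher of the two.
O > P: relative to P, both the across-period and down-group shifts push O's electron affinity up.
S > O: this pair runs against the simple trend — see the exception note.
F > S: both effects reinforce here, so F is clearly the higher of the two.
Note the exception: S has a higher electron affinity than O, contrary to the simple trend — the compact 2p subshell of O repels the added electron more than S's larger 3p does.
Tabulated electron affinity (kJ/mol): O 141, F 328, P 72, S 200, K 48.
The largest electron affinity among these belongs to F.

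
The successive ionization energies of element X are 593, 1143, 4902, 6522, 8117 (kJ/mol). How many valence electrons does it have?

Look for the largest jump between consecutive ionization energies: IE3/IE2 ≈ 4.3, far larger than any earlier ratio.
That jump marks the point where a core electron is being removed. So the atom has 2 valence electrons.

2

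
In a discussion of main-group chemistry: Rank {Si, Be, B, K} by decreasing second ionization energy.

K > B > Be > Si

After 1 electron has been removed, what remains? Si⁺ still has 3 valence electrons; Be⁺ still has 1 valence electron; B⁺ still has 2 valence electrons; K⁺ is the bare [Ar] core.
Core electrons are held far more tightly than valence electrons, so K tops the IE_2 order.
Valence configurations: Si⁺ [Ne]3s²3p¹, Be⁺ [He]2s¹, B⁺ [He]2s².
Approximate IE_2 values (kJ/mol): Si 1577, Be 1757, B 2427, K 3052.
So the second ionization energies run Si < Be < B < K.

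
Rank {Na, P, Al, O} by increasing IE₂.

Al < P < O < Na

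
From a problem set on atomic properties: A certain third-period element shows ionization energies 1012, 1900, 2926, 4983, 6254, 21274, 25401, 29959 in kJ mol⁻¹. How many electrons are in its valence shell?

Look for the largest jump between consecutive ionization energies: IE6/IE5 ≈ 3.4, far larger than any earlier ratio.
That jump marks the point where a core electron is being removed. So the atom has 5 valence electrons.

5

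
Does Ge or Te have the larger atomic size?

Ge is in period 4, group 14; Te is in period 5, group 16.
Radius decreases left→right (rising Z_eff, same n) and increases top→bottom (higher n).
Here both period and group differ, so the two effects have to be weighed against each other.
Te > Ge: period and group pull opposite ways; the down-group shift dominates (136 vs 121 pm).
Tabulated atomic radius (pm): Ge 121, Te 136.
So Te has the larger atomic size (Te > Ge).

Te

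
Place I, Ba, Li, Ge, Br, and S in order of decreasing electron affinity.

Br > I > S > Ge > Li > Ba

Li is in period 2, group 1; S is in period 3, group 16; Ge is in period 4, group 14; Br is in period 4, group 17; I is in period 5, group 17; Ba is in period 6, group 2.
Atoms with high Z_eff and room in the valence shell (especially the halogens) have the most exothermic electron affinities.
These span different periods and groups, so the two trends combine.
Li > Ba: the two effects oppose for this pair; the down-group effect wins (60 vs 14 kJ/mol).
Ge > Li: the two effects oppose for this pair; the across-period effect wins (119 vs 60 kJ/mol).
S > Ge: relative to Ge, both the across-period and down-group shifts push S's electron affinity up.
I > S: the two effects oppose for this pair; the across-period effect wins (295 vs 200 kJ/mol).
Br > I: they share group 17; the group trend gives Br the larger value.
Approximate values (kJ/mol): Li 60, S 200, Ge 119, Br 325, I 295, Ba 14.
So from highest to lowest: Br > I > S > Ge > Li > Ba.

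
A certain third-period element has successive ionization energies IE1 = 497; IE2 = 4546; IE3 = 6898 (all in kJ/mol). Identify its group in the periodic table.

Group 1

Look for the largest jump between consecutive ionization energies: IE2/IE1 ≈ 9.1, far larger than any earlier ratio.
That jump marks the point where a core electron is being removed. So the atom has 1 valence electron.
A main-group element with 1 valence electron is in group 1.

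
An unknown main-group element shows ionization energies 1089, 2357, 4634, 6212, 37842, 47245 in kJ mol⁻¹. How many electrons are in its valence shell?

Look for the largest jump between consecutive ionization energies: IE5/IE4 ≈ 6.1, far larger than any earlier ratio.
That jump marks the point where a core electron is being removed. So the atom has 4 valence electrons.

4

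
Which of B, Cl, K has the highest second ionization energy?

K

IE_2 is the cost of taking one more electron from the +1 cation: B⁺ still has 2 valence electrons; Cl⁺ still has 6 valence electrons; K⁺ is the bare [Ar] core.
Breaking into a closed-shell core is much more expensive than removing a leftover valence electron — K has the largest IE_2 here.
Valence configurations: B⁺ [He]2s², Cl⁺ [Ne]3s²3p⁴.
Tabulated IE_2 (kJ/mol): B 2427, Cl 2298, K 3052.
Putting it together, IE_2: Cl < B < K.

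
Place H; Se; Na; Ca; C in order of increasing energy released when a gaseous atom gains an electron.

Ca < Na < H < C < Se

Atoms with high Z_eff and room in the valence shell (especially the halogens) have the most exothermic electron affinities.
Neither a single period nor a single group — weigh both effects.
Na > Ca: the two effects oppose for this pair; the down-group effect wins (53 vs 2 kJ/mol).
H > Na: H sits above Na in group 1, so the down-group effect alone puts H higher.
C > H: the two effects oppose for this pair; the across-period effect wins (122 vs 73 kJ/mol).
Se > C: the two effects oppose for this pair; the across-period effect wins (195 vs 122 kJ/mol).
For reference (kJ/mol): H 73, C 122, Na 53, Ca 2, Se 195.
So from lowest to highest: Ca < Na < H < C < Se.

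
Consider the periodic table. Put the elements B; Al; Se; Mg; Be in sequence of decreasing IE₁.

Be is in period 2, group 2; B is in period 2, group 13; Mg is in period 3, group 2; Al is in period 3, group 13; Se is in period 4, group 16.
IE₁ increases left→right with effective nuclear charge and decreases top→bottom as the valence shell moves farther out.
Here both period and group differ, so the two effects have to be weighed against each other.
Mg > Al: this pair runs against the simple trend — see the exception note.
B > Mg: both effects reinforce here, so B is clearly the higher of the two.
Be > B: this pair runs against the simple trend — see the exception note.
Se > Be: the two effects oppose for this pair; the across-period effect wins (941 vs 900 kJ/mol).
Note the exception: Mg has a higher first ionization energy than Al, contrary to the simple trend — Al's single 3p electron is easier to remove than one from Mg's filled 3s².
Note the exception: Be has a higher first ionization energy than B, contrary to the simple trend — removing B's lone 2p electron is easier than breaking Be's filled 2s².
Approximate values (kJ/mol): Be 900, B 801, Mg 738, Al 578, Se 941.
So from highest to lowest: Se > Be > B > Mg > Al.

Se > Be > B > Mg > Al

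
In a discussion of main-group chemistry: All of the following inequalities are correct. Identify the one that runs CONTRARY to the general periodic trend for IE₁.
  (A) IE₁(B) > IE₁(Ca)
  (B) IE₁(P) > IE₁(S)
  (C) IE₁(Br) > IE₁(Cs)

(B)

The general trend: IE₁ increases across a period and decreases down a group.
(A) B (period 2, group 13) vs Ca (period 4, group 2): the stated order agrees with the simple trend.
(B) P (period 3, group 15) vs S (period 3, group 16): the stated order contradicts the simple trend.
(C) Br (period 4, group 17) vs Cs (period 6, group 1): the stated order agrees with the simple trend.
The exception is (B): S (3p⁴) ionizes more easily than half-filled P (3p³) because the paired 3p electron in S is pushed out by e⁻–e⁻ repulsion.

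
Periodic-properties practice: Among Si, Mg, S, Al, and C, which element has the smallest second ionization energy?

Mg

After 1 electron has been removed, what remains? Si⁺ still has 3 valence electrons; Mg⁺ still has 1 valence electron; S⁺ still has 5 valence electrons; Al⁺ still has 2 valence electrons; C⁺ still has 3 valence electrons.
All are still removing valence electrons, so compare the +1 ions as you would atoms: IE_2 generally rises across a period (higher Z_eff) and falls down a group (larger shell), subject to the usual subshell exceptions.
Valence configurations: Si⁺ [Ne]3s²3p¹, Mg⁺ [Ne]3s¹, S⁺ [Ne]3s²3p³, Al⁺ [Ne]3s², C⁺ [He]2s²2p¹.
Si⁺ loses a lone 3p electron whereas Al⁺ must break into a filled 3s² pair, so IE_2(Al) > IE_2(Si) even though Si has the higher nuclear charge.
Approximate IE_2 values (kJ/mol): Si 1577, Mg 1451, S 2252, Al 1817, C 2353.
So the second ionization energies run Mg < Si < Al < S < C.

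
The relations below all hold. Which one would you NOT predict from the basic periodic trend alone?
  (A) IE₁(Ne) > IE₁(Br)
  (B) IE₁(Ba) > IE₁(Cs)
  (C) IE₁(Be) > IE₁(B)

(C)

The general trend: first ionisation energy increases across a period and decreases down a group.
(A) Ne (period 2, group 18) vs Br (period 4, group 17): the stated order agrees with the simple trend.
(B) Ba (period 6, group 2) vs Cs (period 6, group 1): the stated order agrees with the simple trend.
(C) Be (period 2, group 2) vs B (period 2, group 13): the stated order contradicts the simple trend.
The exception is (C): removing B's lone 2p electron is easier than breaking Be's filled 2s².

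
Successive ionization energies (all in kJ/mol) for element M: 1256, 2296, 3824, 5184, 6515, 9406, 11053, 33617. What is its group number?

Group 17

Look for the largest jump between consecutive ionization energies: IE8/IE7 ≈ 3.0, far larger than any earlier ratio.
That jump marks the point where a core electron is being removed. So the atom has 7 valence electrons.
A main-group element with 7 valence electrons is in group 17.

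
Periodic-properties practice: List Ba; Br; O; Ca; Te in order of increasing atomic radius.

O < Br < Te < Ca < Ba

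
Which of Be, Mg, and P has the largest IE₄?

Be

IE_4 is the cost of taking one more electron from the +3 cation: Be³⁺ is already 1 electron into the core; Mg³⁺ is already 1 electron into the core; P³⁺ still has 2 valence electrons.
Breaking into a closed-shell core is much more expensive than removing a leftover valence electron — Mg and Be have the largest IE_4 here.
Approximate IE_4 values (kJ/mol): Be 21007, Mg 10543, P 4964.
Overall IE_4 order: P < Mg < Be.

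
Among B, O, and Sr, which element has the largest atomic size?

Sr

B is in period 2, group 13; O is in period 2, group 16; Sr is in period 5, group 2.
Across a period the added protons contract the valence shell; down a group each new principal shell makes the atom larger.
These span different periods and groups, so the two trends combine.
B > O: B lies to the left of O in period 2, so the across-period effect alone puts B larger.
Sr > B: both effects reinforce here, so Sr is clearly the larger of the two.
For reference (pm): B 85, O 63, Sr 185.
The largest atomic size among these belongs to Sr.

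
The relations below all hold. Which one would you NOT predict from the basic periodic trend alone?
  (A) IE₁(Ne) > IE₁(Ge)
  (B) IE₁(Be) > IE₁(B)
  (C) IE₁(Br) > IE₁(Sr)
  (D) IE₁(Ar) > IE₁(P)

The general trend: IE₁ increases across a period and decreases down a group.
(A) Ne (period 2, group 18) vs Ge (period 4, group 14): the stated order agrees with the simple trend.
(B) Be (period 2, group 2) vs B (period 2, group 13): the stated order contradicts the simple trend.
(C) Br (period 4, group 17) vs Sr (period 5, group 2): the stated order agrees with the simple trend.
(D) Ar (period 3, group 18) vs P (period 3, group 15): the stated order agrees with the simple trend.
The exception is (B): removing B's lone 2p electron is easier than breaking Be's filled 2s².

(B)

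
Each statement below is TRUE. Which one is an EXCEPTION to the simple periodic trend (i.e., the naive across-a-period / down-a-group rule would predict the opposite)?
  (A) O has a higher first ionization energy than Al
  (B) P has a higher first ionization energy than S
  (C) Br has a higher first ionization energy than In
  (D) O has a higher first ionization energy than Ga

The general trend: first ionization energy increases across a period and decreases down a group.
(A) O (period 2, group 16) vs Al (period 3, group 13): the stated order agrees with the simple trend.
(B) P (period 3, group 15) vs S (period 3, group 16): the stated order contradicts the simple trend.
(C) Br (period 4, group 17) vs In (period 5, group 13): the stated order agrees with the simple trend.
(D) O (period 2, group 16) vs Ga (period 4, group 13): the stated order agrees with the simple trend.
The exception is (B): S (3p⁴) ionizes more easily than half-filled P (3p³) because the paired 3p electron in S is pushed out by e⁻–e⁻ repulsion.

(B)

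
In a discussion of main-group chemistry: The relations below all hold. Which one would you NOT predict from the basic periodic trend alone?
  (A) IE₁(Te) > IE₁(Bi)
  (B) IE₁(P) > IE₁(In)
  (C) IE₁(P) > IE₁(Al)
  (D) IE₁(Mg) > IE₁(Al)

The general trend: IE₁ increases across a period and decreases down a group.
(A) Te (period 5, group 16) vs Bi (period 6, group 15): the stated order agrees with the simple trend.
(B) P (period 3, group 15) vs In (period 5, group 13): the stated order agrees with the simple trend.
(C) P (period 3, group 15) vs Al (period 3, group 13): the stated order agrees with the simple trend.
(D) Mg (period 3, group 2) vs Al (period 3, group 13): the stated order contradicts the simple trend.
The exception is (D): Al's single 3p electron is easier to remove than one from Mg's filled 3s².

(D)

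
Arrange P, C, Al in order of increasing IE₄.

Consider each +3 ion: P³⁺ still has 2 valence electrons; C³⁺ still has 1 valence electron; Al³⁺ is the bare [Ne] core.
Core electrons are held far more tightly than valence electrons, so Al tops the IE_4 order.
Valence configurations: P³⁺ [Ne]3s², C³⁺ [He]2s¹.
Tabulated IE_4 (kJ/mol): P 4964, C 6223, Al 11577.
Overall IE_4 order: P < C < Al.

P < C < Al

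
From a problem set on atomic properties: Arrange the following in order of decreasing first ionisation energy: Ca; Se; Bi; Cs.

Ca is in period 4, group 2; Se is in period 4, group 16; Cs is in period 6, group 1; Bi is in period 6, group 15.
Removing the outermost electron gets harder across a period and easier down a group.
Neither a single period nor a single group — weigh both effects.
Ca > Cs: both effects reinforce here, so Ca is clearly the higher of the two.
Bi > Ca: the two effects oppose for this pair; the across-period effect wins (703 vs 590 kJ/mol).
Se > Bi: both effects reinforce here, so Se is clearly the higher of the two.
Approximate values (kJ/mol): Ca 590, Se 941, Cs 376, Bi 703.
So from highest to lowest: Se > Bi > Ca > Cs.

Se, Bi, Ca, Cs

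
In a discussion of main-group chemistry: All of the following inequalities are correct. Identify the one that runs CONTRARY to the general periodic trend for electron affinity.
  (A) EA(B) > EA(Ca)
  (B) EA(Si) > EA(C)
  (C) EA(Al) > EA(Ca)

(B)

The general trend: electron affinity increases across a period and decreases down a group.
(A) B (period 2, group 13) vs Ca (period 4, group 2): the stated order agrees with the simple trend.
(B) Si (period 3, group 14) vs C (period 2, group 14): the stated order contradicts the simple trend.
(C) Al (period 3, group 13) vs Ca (period 4, group 2): the stated order agrees with the simple trend.
The exception is (B): Si's larger, more diffuse 3p orbitals accept an added electron slightly more readily than C's compact 2p.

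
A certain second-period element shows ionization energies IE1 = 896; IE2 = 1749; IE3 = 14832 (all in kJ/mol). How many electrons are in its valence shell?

2

Look for the largest jump between consecutive ionization energies: IE3/IE2 ≈ 8.5, far larger than any earlier ratio.
That jump marks the point where a core electron is being removed. So the atom has 2 valence electrons.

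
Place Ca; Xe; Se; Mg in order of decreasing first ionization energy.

Xe > Se > Mg > Ca

IE₁ increases left→right with effective nuclear charge and decreases top→bottom as the valence shell moves farther out.
Here both period and group differ, so the two effects have to be weighed against each other.
Mg > Ca: they share group 2; the group trend gives Mg the larger value.
Se > Mg: the two effects oppose for this pair; the across-period effect wins (941 vs 738 kJ/mol).
Xe > Se: period and group pull opposite ways; the across-period shift dominates (1170 vs 941 kJ/mol).
Tabulated first ionization energy (kJ/mol): Mg 738, Ca 590, Se 941, Xe 1170.
So from highest to lowest: Xe > Se > Mg > Ca.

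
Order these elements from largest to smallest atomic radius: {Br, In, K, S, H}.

K, In, Br, S, H

H is in period 1, group 1; S is in period 3, group 16; K is in period 4, group 1; Br is in period 4, group 17; In is in period 5, group 13.
Radius decreases left→right (rising Z_eff, same n) and increases top→bottom (higher n).
Neither a single period nor a single group — weigh both effects.
S > H: the two effects oppose for this pair; the down-group effect wins (103 vs 32 pm).
Br > S: the two effects oppose for this pair; the down-group effect wins (114 vs 103 pm).
In > Br: both effects reinforce here, so In is clearly the larger of the two.
K > In: period and group pull opposite ways; the across-period shift dominates (196 vs 142 pm).
For reference (pm): H 32, S 103, K 196, Br 114, In 142.
So from largest to smallest: K > In > Br > S > H.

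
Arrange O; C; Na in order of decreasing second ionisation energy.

After 1 electron has been removed, what remains? O⁺ still has 5 valence electrons; C⁺ still has 3 valence electrons; Na⁺ is the bare [Ne] core.
Pulling an electron out of a noble-gas core costs far more than removing a remaining valence electron, so Na sits at the high end of IE_2.
Valence configurations: O⁺ [He]2s²2p³, C⁺ [He]2s²2p¹.
Tabulated IE_2 (kJ/mol): O 3388, C 2353, Na 4562.
So the second ionization energies run C < O < Na.

Na > O > C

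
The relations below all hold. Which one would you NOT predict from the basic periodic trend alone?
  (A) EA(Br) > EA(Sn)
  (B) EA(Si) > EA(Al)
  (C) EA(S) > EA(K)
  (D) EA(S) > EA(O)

The general trend: electron affinity increases across a period and decreases down a group.
(A) Br (period 4, group 17) vs Sn (period 5, group 14): the stated order agrees with the simple trend.
(B) Si (period 3, group 14) vs Al (period 3, group 13): the stated order agrees with the simple trend.
(C) S (period 3, group 16) vs K (period 4, group 1): the stated order agrees with the simple trend.
(D) S (period 3, group 16) vs O (period 2, group 16): the stated order contradicts the simple trend.
The exception is (D): the compact 2p subshell of O repels the added electron more than S's larger 3p does.

(D)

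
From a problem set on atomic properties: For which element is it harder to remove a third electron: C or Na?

Na

IE_3 is the cost of taking one more electron from the +2 cation: C²⁺ still has 2 valence electrons; Na²⁺ is already 1 electron into the core.
Pulling an electron out of a noble-gas core costs far more than removing a remaining valence electron, so Na sits at the high end of IE_3.
Tabulated IE_3 (kJ/mol): C 4620, Na 6910.
So the third ionization energies run C < Na.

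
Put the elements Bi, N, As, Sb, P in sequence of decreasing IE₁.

N, P, As, Sb, Bi

N is in period 2, group 15; P is in period 3, group 15; As is in period 4, group 15; Sb is in period 5, group 15; Bi is in period 6, group 15.
IE₁ increases left→right with effective nuclear charge and decreases top→bottom as the valence shell moves farther out.
All are in group 15, so first ionization energy increases up the group.
So from highest to lowest: N > P > As > Sb > Bi.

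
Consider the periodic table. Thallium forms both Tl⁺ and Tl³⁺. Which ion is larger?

Tl⁺

Both ions have Z = 81 protons, but Tl³⁺ has lost more electrons, so its remaining electrons feel a larger effective nuclear charge per electron and are pulled in more tightly.
Higher positive charge → smaller ion, so Tl⁺ > Tl³⁺.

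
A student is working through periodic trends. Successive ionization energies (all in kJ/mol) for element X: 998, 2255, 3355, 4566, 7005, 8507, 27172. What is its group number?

Group 16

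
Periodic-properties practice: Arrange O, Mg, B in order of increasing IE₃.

After 2 electrons have been removed, what remains? O²⁺ still has 4 valence electrons; Mg²⁺ is the bare [Ne] core; B²⁺ still has 1 valence electron.
Breaking into a closed-shell core is much more expensive than removing a leftover valence electron — Mg has the largest IE_3 here.
Valence configurations: O²⁺ [He]2s²2p², B²⁺ [He]2s¹.
Approximate IE_3 values (kJ/mol): O 5300, Mg 7733, B 3660.
Overall IE_3 order: B < O < Mg.

B < O < Mg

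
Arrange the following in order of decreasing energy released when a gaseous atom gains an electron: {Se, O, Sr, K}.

Se > O > K > Sr

EA tends to increase across a period and decrease down a group, though the pattern is less regular than for IE or radius.
Neither a single period nor a single group — weigh both effects.
K > Sr: the two effects oppose for this pair; the down-group effect wins (48 vs 5 kJ/mol).
O > K: both effects reinforce here, so O is clearly the higher of the two.
Se > O: this pair runs against the simple trend — see the exception note.
Note the exception: Se has a higher electron affinity than O, contrary to the simple trend — O's compact 2p subshell gives strong electron–electron repulsion on the added electron.
Tabulated electron affinity (kJ/mol): O 141, K 48, Se 195, Sr 5.
So from highest to lowest: Se > O > K > Sr.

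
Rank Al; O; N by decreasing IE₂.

O > N > Al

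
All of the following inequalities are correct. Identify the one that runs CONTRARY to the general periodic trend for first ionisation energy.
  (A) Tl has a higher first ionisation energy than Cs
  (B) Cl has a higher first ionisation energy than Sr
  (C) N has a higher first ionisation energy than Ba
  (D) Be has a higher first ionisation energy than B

The general trend: first ionisation energy increases across a period and decreases down a group.
(A) Tl (period 6, group 13) vs Cs (period 6, group 1): the stated order agrees with the simple trend.
(B) Cl (period 3, group 17) vs Sr (period 5, group 2): the stated order agrees with the simple trend.
(C) N (period 2, group 15) vs Ba (period 6, group 2): the stated order agrees with the simple trend.
(D) Be (period 2, group 2) vs B (period 2, group 13): the stated order contradicts the simple trend.
The exception is (D): removing B's lone 2p electron is easier than breaking Be's filled 2s².

(D)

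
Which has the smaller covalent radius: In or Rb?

In

Rb is in period 5, group 1; In is in period 5, group 13.
Atomic radius shrinks across a period as nuclear charge pulls the same shell inward, and grows down a group as new shells are added.
All lie in period 5, so atomic radius increases right to left.
So In has the smaller covalent radius (In < Rb).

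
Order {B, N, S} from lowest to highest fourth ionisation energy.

S < N < B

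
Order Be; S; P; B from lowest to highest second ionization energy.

Consider each +1 ion: Be⁺ still has 1 valence electron; S⁺ still has 5 valence electrons; P⁺ still has 4 valence electrons; B⁺ still has 2 valence electrons.
All are still removing valence electrons, so compare the +1 ions as you would atoms: IE_2 generally rises across a period (higher Z_eff) and falls down a group (larger shell), subject to the usual subshell exceptions.
Valence configurations: Be⁺ [He]2s¹, S⁺ [Ne]3s²3p³, P⁺ [Ne]3s²3p², B⁺ [He]2s².
Tabulated IE_2 (kJ/mol): Be 1757, S 2252, P 1907, B 2427.
Hence IE_2: Be < P < S < B.

Be, P, S, B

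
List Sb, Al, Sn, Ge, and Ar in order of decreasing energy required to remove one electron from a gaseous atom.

Al is in period 3, group 13; Ar is in period 3, group 18; Ge is in period 4, group 14; Sn is in period 5, group 14; Sb is in period 5, group 15.
Removing the outermost electron gets harder across a period and easier down a group.
Here both period and group differ, so the two effects have to be weighed against each other.
Sn > Al: the two effects oppose for this pair; the across-period effect wins (709 vs 578 kJ/mol).
Ge > Sn: they share group 14; the group trend gives Ge the larger value.
Sb > Ge: the two effects oppose for this pair; the across-period effect wins (831 vs 762 kJ/mol).
Ar > Sb: both effects reinforce here, so Ar is clearly the higher of the two.
Approximate values (kJ/mol): Al 578, Ar 1521, Ge 762, Sn 709, Sb 831.
So from highest to lowest: Ar > Sb > Ge > Sn > Al.

Ar > Sb > Ge > Sn > Al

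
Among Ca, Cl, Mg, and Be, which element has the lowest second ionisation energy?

Ca

IE_2 is the cost of taking one more electron from the +1 cation: Ca⁺ still has 1 valence electron; Cl⁺ still has 6 valence electrons; Mg⁺ still has 1 valence electron; Be⁺ still has 1 valence electron.
All are still removing valence electrons, so compare the +1 ions as you would atoms: IE_2 generally rises across a period (higher Z_eff) and falls down a group (larger shell), subject to the usual subshell exceptions.
Valence configurations: Ca⁺ [Ar]4s¹, Cl⁺ [Ne]3s²3p⁴, Mg⁺ [Ne]3s¹, Be⁺ [He]2s¹.
Approximate IE_2 values (kJ/mol): Ca 1145, Cl 2298, Mg 1451, Be 1757.
Overall IE_2 order: Ca < Mg < Be < Cl.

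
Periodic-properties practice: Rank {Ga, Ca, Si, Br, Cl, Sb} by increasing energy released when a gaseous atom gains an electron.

Ca < Ga < Sb < Si < Br < Cl

Si is in period 3, group 14; Cl is in period 3, group 17; Ca is in period 4, group 2; Ga is in period 4, group 13; Br is in period 4, group 17; Sb is in period 5, group 15.
Adding an electron releases more energy for atoms nearer the top right (short of the noble gases).
Here both period and group differ, so the two effects have to be weighed against each other.
Ga > Ca: both are in period 4; the period trend gives Ga the larger value.
Sb > Ga: the two effects oppose for this pair; the across-period effect wins (103 vs 29 kJ/mol).
Si > Sb: the two effects oppose for this pair; the down-group effect wins (134 vs 103 kJ/mol).
Br > Si: period and group pull opposite ways; the across-period shift dominates (325 vs 134 kJ/mol).
Cl > Br: Cl sits above Br in group 17, so the down-group effect alone puts Cl higher.
Approximate values (kJ/mol): Si 134, Cl 349, Ca 2, Ga 29, Br 325, Sb 103.
So from lowest to highest: Ca < Ga < Sb < Si < Br < Cl.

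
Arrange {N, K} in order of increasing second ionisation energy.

IE_2 is the cost of taking one more electron from the +1 cation: N⁺ still has 4 valence electrons; K⁺ is the bare [Ar] core.
Pulling an electron out of a noble-gas core costs far more than removing a remaining valence electron, so K sits at the high end of IE_2.
The numbers (kJ/mol): N 2856, K 3052.
So the second ionization energies run N < K.

N, K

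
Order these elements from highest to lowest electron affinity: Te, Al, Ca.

EA tends to increase across a period and decrease down a group, though the pattern is less regular than for IE or radius.
These span different periods and groups, so the two trends combine.
Al > Ca: relative to Ca, both the across-period and down-group shifts push Al's electron affinity up.
Te > Al: period and group pull opposite ways; the across-period shift dominates (190 vs 42 kJ/mol).
For reference (kJ/mol): Al 42, Ca 2, Te 190.
So from highest to lowest: Te > Al > Ca.

Te > Al > Ca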